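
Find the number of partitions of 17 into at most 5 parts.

119

A full systematic count gives 119.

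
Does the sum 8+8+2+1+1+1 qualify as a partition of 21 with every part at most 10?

Yes

The parts sum to 21, and the condition 'no summand exceeds 10' holds.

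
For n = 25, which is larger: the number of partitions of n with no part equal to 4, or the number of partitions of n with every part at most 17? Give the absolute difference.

747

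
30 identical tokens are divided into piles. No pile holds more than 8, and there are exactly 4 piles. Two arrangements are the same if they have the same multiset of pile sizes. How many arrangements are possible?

Listing the qualifying partitions of 30:
6 + 8 + 8 + 8
7 + 7 + 8 + 8
Counting gives 2.

2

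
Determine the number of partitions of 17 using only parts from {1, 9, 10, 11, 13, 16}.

Enumerating:
1 + 16
1 + 1 + 1 + 1 + 13
1 + 1 + 1 + 1 + 1 + 1 + 11
1 + 1 + 1 + 1 + 1 + 1 + 1 + 10
1 + 1 + 1 + 1 + 1 + 1 + 1 + 1 + 9
1 + 1 + 1 + 1 + 1 + 1 + 1 + 1 + 1 + 1 + 1 + 1 + 1 + 1 + 1 + 1 + 1

6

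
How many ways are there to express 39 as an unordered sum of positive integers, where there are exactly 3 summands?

Direct enumeration gives 127 partitions.

127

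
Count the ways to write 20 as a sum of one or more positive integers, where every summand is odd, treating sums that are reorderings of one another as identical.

A partial list (first 12 by largest part):
19,1
17,3
17,1,1,1
15,5
15,3,1,1
15,1,1,1,1,1
13,7
13,5,1,1
13,3,3,1
13,3,1,1,1,1
13,1,1,1,1,1,1,1
11,9
…and 52 more, for 64 total.

64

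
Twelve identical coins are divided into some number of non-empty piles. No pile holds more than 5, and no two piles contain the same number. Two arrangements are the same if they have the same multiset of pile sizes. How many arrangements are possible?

Enumerating:
5,4,3
5,4,2,1
That's 2 in total.

2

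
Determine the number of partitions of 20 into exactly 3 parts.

33

A partial list (first 12 by largest part):
18,1,1
17,2,1
16,3,1
16,2,2
15,4,1
15,3,2
14,5,1
14,4,2
14,3,3
13,6,1
13,5,2
13,4,3
…and 21 more, for 33 total.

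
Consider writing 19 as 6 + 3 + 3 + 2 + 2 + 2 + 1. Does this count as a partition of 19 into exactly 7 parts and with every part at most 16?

The parts sum to 19, and the condition 'there are exactly 7 summands' holds; the condition 'no summand exceeds 16' holds.

Yes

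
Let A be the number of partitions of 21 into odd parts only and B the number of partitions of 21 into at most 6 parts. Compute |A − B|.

255

Partitions of 21 into odd parts only: 76.
Partitions of 21 into at most 6 parts: 331.
|76 − 331| = 255.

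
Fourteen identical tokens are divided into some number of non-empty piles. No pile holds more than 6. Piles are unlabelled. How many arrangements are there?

90

Direct enumeration gives 90 partitions.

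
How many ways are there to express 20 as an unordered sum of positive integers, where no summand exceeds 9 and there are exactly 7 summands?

70

A partial list (first 12 by largest part):
9 + 6 + 1 + 1 + 1 + 1 + 1
9 + 5 + 2 + 1 + 1 + 1 + 1
9 + 4 + 3 + 1 + 1 + 1 + 1
9 + 4 + 2 + 2 + 1 + 1 + 1
9 + 3 + 3 + 2 + 1 + 1 + 1
9 + 3 + 2 + 2 + 2 + 1 + 1
9 + 2 + 2 + 2 + 2 + 2 + 1
8 + 7 + 1 + 1 + 1 + 1 + 1
8 + 6 + 2 + 1 + 1 + 1 + 1
8 + 5 + 3 + 1 + 1 + 1 + 1
8 + 5 + 2 + 2 + 1 + 1 + 1
8 + 4 + 4 + 1 + 1 + 1 + 1
…and 58 more, for 70 total.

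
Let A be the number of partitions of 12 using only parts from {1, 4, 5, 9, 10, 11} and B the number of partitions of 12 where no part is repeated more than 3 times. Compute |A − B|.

40

Partitions of 12 using only parts from {1, 4, 5, 9, 10, 11}: 10.
Partitions of 12 where no part is repeated more than 3 times: 50.
|10 − 50| = 40.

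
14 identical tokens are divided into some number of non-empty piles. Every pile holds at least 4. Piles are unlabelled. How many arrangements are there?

Enumerating:
14
10, 4
9, 5
8, 6
7, 7
6, 4, 4
5, 5, 4
That's 7 in total.

7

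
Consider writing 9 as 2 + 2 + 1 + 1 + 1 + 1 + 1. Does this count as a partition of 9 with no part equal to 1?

No

The parts sum to 9, and the condition 'no summand equals 1' is violated.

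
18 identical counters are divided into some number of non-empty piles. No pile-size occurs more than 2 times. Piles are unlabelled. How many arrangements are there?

135

Direct enumeration gives 135 partitions.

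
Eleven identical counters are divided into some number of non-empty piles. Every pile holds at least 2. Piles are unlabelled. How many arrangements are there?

14

The partitions of 11 that satisfy the conditions:
11
2, 9
3, 8
4, 7
2, 2, 7
5, 6
2, 3, 6
2, 4, 5
3, 3, 5
2, 2, 2, 5
3, 4, 4
2, 2, 3, 4
2, 3, 3, 3
2, 2, 2, 2, 3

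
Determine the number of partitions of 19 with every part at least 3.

There are too many to list fully; the first 12 (by largest part) are:
19
3,16
4,15
5,14
6,13
3,3,13
7,12
3,4,12
8,11
3,5,11
4,4,11
9,10
…and 27 more, for 39 total.

39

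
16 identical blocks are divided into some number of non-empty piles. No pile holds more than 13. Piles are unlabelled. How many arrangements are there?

227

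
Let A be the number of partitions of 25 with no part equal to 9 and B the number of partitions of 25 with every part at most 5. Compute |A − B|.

1350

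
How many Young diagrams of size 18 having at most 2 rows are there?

Enumerating:
18
17+1
16+2
15+3
14+4
13+5
12+6
11+7
10+8
9+9
That's 10 in total.

10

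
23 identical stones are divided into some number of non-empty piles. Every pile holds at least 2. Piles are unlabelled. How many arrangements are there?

253

There are 253 such partitions.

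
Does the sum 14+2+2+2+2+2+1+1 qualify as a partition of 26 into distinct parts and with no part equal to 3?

The parts sum to 26, and the condition 'all summands are distinct' is violated.

No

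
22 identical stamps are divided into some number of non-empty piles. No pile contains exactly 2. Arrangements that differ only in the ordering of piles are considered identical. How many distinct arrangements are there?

There are 375 such partitions.

375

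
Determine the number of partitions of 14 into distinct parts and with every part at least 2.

They are:
14
12, 2
11, 3
10, 4
9, 5
9, 3, 2
8, 6
8, 4, 2
7, 5, 2
7, 4, 3
6, 5, 3
5, 4, 3, 2
That's 12 in total.

12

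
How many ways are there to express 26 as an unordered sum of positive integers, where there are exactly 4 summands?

136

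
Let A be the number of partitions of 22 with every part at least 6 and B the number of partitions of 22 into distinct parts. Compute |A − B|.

78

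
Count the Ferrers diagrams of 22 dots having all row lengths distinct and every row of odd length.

They are:
21+1
19+3
17+5
15+7
13+9
13+5+3+1
11+7+3+1
9+7+5+1

8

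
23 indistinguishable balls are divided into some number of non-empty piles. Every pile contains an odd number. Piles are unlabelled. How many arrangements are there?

Systematic enumeration (by largest part, then next-largest, …) yields 104.

104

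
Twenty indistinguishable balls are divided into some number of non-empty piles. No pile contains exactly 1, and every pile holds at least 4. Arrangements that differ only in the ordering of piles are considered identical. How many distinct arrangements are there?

Enumerating:
20
16 + 4
15 + 5
14 + 6
13 + 7
12 + 8
12 + 4 + 4
11 + 9
11 + 5 + 4
10 + 10
10 + 6 + 4
10 + 5 + 5
9 + 7 + 4
9 + 6 + 5
8 + 8 + 4
8 + 7 + 5
8 + 6 + 6
8 + 4 + 4 + 4
7 + 7 + 6
7 + 5 + 4 + 4
6 + 6 + 4 + 4
6 + 5 + 5 + 4
5 + 5 + 5 + 5
4 + 4 + 4 + 4 + 4

24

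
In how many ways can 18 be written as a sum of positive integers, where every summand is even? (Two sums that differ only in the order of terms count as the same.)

30

A partial list (first 12 by largest part):
18
16, 2
14, 4
14, 2, 2
12, 6
12, 4, 2
12, 2, 2, 2
10, 8
10, 6, 2
10, 4, 4
10, 4, 2, 2
10, 2, 2, 2, 2
…and 18 more, for 30 total.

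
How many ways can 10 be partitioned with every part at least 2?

Listing the qualifying partitions of 10:
10
8 + 2
7 + 3
6 + 4
6 + 2 + 2
5 + 5
5 + 3 + 2
4 + 4 + 2
4 + 3 + 3
4 + 2 + 2 + 2
3 + 3 + 2 + 2
2 + 2 + 2 + 2 + 2

12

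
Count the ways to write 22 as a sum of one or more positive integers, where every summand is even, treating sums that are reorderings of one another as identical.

56

There are too many to list fully; the first 12 (by largest part) are:
22
20,2
18,4
18,2,2
16,6
16,4,2
16,2,2,2
14,8
14,6,2
14,4,4
14,4,2,2
14,2,2,2,2
…and 44 more, for 56 total.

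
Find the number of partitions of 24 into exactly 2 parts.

The partitions of 24 that satisfy the conditions:
1,23
2,22
3,21
4,20
5,19
6,18
7,17
8,16
9,15
10,14
11,13
12,12
That's 12 in total.

12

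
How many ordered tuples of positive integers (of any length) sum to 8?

128

Each of the 7 gaps between 8 units is either a break or not: 2^7 = 128.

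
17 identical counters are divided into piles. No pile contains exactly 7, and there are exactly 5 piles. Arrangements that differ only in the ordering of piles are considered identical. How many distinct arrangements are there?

There are too many to list fully; the first 12 (by largest part) are:
13 + 1 + 1 + 1 + 1
12 + 2 + 1 + 1 + 1
11 + 3 + 1 + 1 + 1
11 + 2 + 2 + 1 + 1
10 + 4 + 1 + 1 + 1
10 + 3 + 2 + 1 + 1
10 + 2 + 2 + 2 + 1
9 + 5 + 1 + 1 + 1
9 + 4 + 2 + 1 + 1
9 + 3 + 3 + 1 + 1
9 + 3 + 2 + 2 + 1
9 + 2 + 2 + 2 + 2
…and 26 more, for 38 total.

38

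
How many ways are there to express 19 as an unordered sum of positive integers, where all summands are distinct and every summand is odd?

Enumerating:
19
15+3+1
13+5+1
11+7+1
11+5+3
9+7+3
Counting gives 6.

6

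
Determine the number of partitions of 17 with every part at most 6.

Counting exhaustively, 163 partitions satisfy the conditions.

163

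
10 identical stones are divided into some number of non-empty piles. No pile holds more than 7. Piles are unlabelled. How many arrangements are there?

A partial list (first 12 by largest part):
7+3
7+2+1
7+1+1+1
6+4
6+3+1
6+2+2
6+2+1+1
6+1+1+1+1
5+5
5+4+1
5+3+2
5+3+1+1
…and 26 more, for 38 total.

38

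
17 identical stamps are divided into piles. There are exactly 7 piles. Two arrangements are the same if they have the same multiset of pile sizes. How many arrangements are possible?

A partial list (first 12 by largest part):
11 + 1 + 1 + 1 + 1 + 1 + 1
10 + 2 + 1 + 1 + 1 + 1 + 1
9 + 3 + 1 + 1 + 1 + 1 + 1
9 + 2 + 2 + 1 + 1 + 1 + 1
8 + 4 + 1 + 1 + 1 + 1 + 1
8 + 3 + 2 + 1 + 1 + 1 + 1
8 + 2 + 2 + 2 + 1 + 1 + 1
7 + 5 + 1 + 1 + 1 + 1 + 1
7 + 4 + 2 + 1 + 1 + 1 + 1
7 + 3 + 3 + 1 + 1 + 1 + 1
7 + 3 + 2 + 2 + 1 + 1 + 1
7 + 2 + 2 + 2 + 2 + 1 + 1
…and 26 more, for 38 total.

38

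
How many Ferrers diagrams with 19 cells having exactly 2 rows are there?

Listing the qualifying partitions of 19:
18+1
17+2
16+3
15+4
14+5
13+6
12+7
11+8
10+9

9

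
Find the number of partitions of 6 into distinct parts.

4

Listing the qualifying partitions of 6:
6
1, 5
2, 4
1, 2, 3
That's 4 in total.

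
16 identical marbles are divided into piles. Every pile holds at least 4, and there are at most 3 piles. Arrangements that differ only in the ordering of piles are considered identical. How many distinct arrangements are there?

10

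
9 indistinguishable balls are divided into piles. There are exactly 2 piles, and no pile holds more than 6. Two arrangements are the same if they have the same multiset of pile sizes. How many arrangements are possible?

Enumerating:
6+3
5+4

2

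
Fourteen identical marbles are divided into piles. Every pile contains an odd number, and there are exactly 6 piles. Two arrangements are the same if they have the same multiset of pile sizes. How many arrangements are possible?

5

The partitions of 14 that satisfy the conditions:
1,1,1,1,1,9
1,1,1,1,3,7
1,1,1,1,5,5
1,1,1,3,3,5
1,1,3,3,3,3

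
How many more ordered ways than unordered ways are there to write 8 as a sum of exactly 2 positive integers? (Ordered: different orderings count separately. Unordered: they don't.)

Ordered (compositions into 2 parts): C(7,1) = 7.
Unordered (partitions into 2 parts): 4.
Difference: 7 − 4 = 3.

3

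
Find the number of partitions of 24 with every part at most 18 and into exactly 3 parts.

42

There are too many to list fully; the first 12 (by largest part) are:
18 + 5 + 1
18 + 4 + 2
18 + 3 + 3
17 + 6 + 1
17 + 5 + 2
17 + 4 + 3
16 + 7 + 1
16 + 6 + 2
16 + 5 + 3
16 + 4 + 4
15 + 8 + 1
15 + 7 + 2
…and 30 more, for 42 total.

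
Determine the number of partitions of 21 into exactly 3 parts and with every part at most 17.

A partial list (first 12 by largest part):
17+3+1
17+2+2
16+4+1
16+3+2
15+5+1
15+4+2
15+3+3
14+6+1
14+5+2
14+4+3
13+7+1
13+6+2
…and 23 more, for 35 total.

35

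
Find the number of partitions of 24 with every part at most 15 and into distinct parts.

Systematic enumeration (by largest part, then next-largest, …) yields 97.

97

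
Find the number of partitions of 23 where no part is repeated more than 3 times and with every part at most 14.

A full systematic count gives 538.

538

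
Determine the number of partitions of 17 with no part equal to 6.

241

Systematic enumeration (by largest part, then next-largest, …) yields 241.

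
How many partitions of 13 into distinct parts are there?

18

The partitions of 13 that satisfy the conditions:
13
12, 1
11, 2
10, 3
10, 2, 1
9, 4
9, 3, 1
8, 5
8, 4, 1
8, 3, 2
7, 6
7, 5, 1
7, 4, 2
7, 3, 2, 1
6, 5, 2
6, 4, 3
6, 4, 2, 1
5, 4, 3, 1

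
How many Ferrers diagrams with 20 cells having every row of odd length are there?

64

There are too many to list fully; the first 12 (by largest part) are:
19, 1
17, 3
17, 1, 1, 1
15, 5
15, 3, 1, 1
15, 1, 1, 1, 1, 1
13, 7
13, 5, 1, 1
13, 3, 3, 1
13, 3, 1, 1, 1, 1
13, 1, 1, 1, 1, 1, 1, 1
11, 9
…and 52 more, for 64 total.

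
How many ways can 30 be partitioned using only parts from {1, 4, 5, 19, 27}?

There are too many to list fully; the first 12 (by largest part) are:
1,1,1,27
1,5,5,19
1,1,4,5,19
1,1,1,1,1,1,5,19
1,1,1,4,4,19
1,1,1,1,1,1,1,4,19
1,1,1,1,1,1,1,1,1,1,1,19
5,5,5,5,5,5
1,4,5,5,5,5,5
1,1,1,1,1,5,5,5,5,5
1,1,4,4,5,5,5,5
1,1,1,1,1,1,4,5,5,5,5
…and 26 more, for 38 total.

38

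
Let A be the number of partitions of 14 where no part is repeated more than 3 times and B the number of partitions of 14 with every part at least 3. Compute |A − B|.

69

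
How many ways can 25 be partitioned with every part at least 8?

They are:
25
8, 17
9, 16
10, 15
11, 14
12, 13
8, 8, 9

7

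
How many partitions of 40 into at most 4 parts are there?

There are 632 such partitions.

632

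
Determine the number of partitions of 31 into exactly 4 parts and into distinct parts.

120

Systematic enumeration (by largest part, then next-largest, …) yields 120.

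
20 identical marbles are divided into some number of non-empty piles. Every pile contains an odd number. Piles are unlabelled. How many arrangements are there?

64

There are too many to list fully; the first 12 (by largest part) are:
19,1
17,3
17,1,1,1
15,5
15,3,1,1
15,1,1,1,1,1
13,7
13,5,1,1
13,3,3,1
13,3,1,1,1,1
13,1,1,1,1,1,1,1
11,9
…and 52 more, for 64 total.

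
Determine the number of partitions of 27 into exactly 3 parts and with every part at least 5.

They are:
5 + 5 + 17
5 + 6 + 16
5 + 7 + 15
6 + 6 + 15
5 + 8 + 14
6 + 7 + 14
5 + 9 + 13
6 + 8 + 13
7 + 7 + 13
5 + 10 + 12
6 + 9 + 12
7 + 8 + 12
5 + 11 + 11
6 + 10 + 11
7 + 9 + 11
8 + 8 + 11
7 + 10 + 10
8 + 9 + 10
9 + 9 + 9
Counting gives 19.

19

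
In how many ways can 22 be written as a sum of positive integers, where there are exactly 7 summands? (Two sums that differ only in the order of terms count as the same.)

Enumerating by decreasing first part gives 131 partitions in all.

131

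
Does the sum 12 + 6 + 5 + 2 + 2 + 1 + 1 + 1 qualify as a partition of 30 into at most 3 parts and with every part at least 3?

The parts sum to 30, and the condition 'there are at most 3 summands' is violated.

No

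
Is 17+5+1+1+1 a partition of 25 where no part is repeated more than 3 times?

Yes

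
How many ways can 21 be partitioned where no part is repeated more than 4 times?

Enumerating by decreasing first part gives 505 partitions in all.

505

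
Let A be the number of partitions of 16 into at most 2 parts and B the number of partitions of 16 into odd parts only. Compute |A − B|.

Partitions of 16 into at most 2 parts: 9.
Partitions of 16 into odd parts only: 32.
|9 − 32| = 23.

23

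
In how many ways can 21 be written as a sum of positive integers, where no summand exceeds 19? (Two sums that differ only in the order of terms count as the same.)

There are 790 such partitions.

790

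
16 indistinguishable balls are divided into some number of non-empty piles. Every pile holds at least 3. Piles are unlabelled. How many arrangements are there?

The partitions of 16 that satisfy the conditions:
16
3 + 13
4 + 12
5 + 11
6 + 10
3 + 3 + 10
7 + 9
3 + 4 + 9
8 + 8
3 + 5 + 8
4 + 4 + 8
3 + 6 + 7
4 + 5 + 7
3 + 3 + 3 + 7
4 + 6 + 6
5 + 5 + 6
3 + 3 + 4 + 6
3 + 3 + 5 + 5
3 + 4 + 4 + 5
4 + 4 + 4 + 4
3 + 3 + 3 + 3 + 4
Counting gives 21.

21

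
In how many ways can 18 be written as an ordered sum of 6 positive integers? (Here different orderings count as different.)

Equivalently, choose which 5 of the 17 gaps become plus signs: C(17,5) = 6188.

6188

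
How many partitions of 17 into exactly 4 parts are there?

39

There are too many to list fully; the first 12 (by largest part) are:
14 + 1 + 1 + 1
13 + 2 + 1 + 1
12 + 3 + 1 + 1
12 + 2 + 2 + 1
11 + 4 + 1 + 1
11 + 3 + 2 + 1
11 + 2 + 2 + 2
10 + 5 + 1 + 1
10 + 4 + 2 + 1
10 + 3 + 3 + 1
10 + 3 + 2 + 2
9 + 6 + 1 + 1
…and 27 more, for 39 total.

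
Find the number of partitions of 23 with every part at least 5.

The partitions of 23 that satisfy the conditions:
23
18, 5
17, 6
16, 7
15, 8
14, 9
13, 10
13, 5, 5
12, 11
12, 6, 5
11, 7, 5
11, 6, 6
10, 8, 5
10, 7, 6
9, 9, 5
9, 8, 6
9, 7, 7
8, 8, 7
8, 5, 5, 5
7, 6, 5, 5
6, 6, 6, 5

21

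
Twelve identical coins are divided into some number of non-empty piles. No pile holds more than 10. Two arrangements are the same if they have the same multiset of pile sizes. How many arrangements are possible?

Systematic enumeration (by largest part, then next-largest, …) yields 75.

75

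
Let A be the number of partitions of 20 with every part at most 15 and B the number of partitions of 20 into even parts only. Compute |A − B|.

573

Partitions of 20 with every part at most 15: 615.
Partitions of 20 into even parts only: 42.
|615 − 42| = 573.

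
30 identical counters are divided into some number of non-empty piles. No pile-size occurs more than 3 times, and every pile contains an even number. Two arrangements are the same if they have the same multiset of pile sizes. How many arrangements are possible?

105

Direct enumeration gives 105 partitions.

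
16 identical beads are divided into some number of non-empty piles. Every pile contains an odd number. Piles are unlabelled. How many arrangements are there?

32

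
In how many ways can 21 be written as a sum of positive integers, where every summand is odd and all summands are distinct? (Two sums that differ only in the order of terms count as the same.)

Listing the qualifying partitions of 21:
21
17,3,1
15,5,1
13,7,1
13,5,3
11,9,1
11,7,3
9,7,5
That's 8 in total.

8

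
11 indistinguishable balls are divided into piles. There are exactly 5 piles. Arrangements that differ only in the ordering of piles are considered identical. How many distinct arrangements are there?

10

The partitions of 11 that satisfy the conditions:
1, 1, 1, 1, 7
1, 1, 1, 2, 6
1, 1, 1, 3, 5
1, 1, 2, 2, 5
1, 1, 1, 4, 4
1, 1, 2, 3, 4
1, 2, 2, 2, 4
1, 1, 3, 3, 3
1, 2, 2, 3, 3
2, 2, 2, 2, 3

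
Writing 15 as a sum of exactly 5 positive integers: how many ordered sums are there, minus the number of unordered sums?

Compositions: C(14,4) = 1001.
Partitions of 15 into exactly 5 parts: 30.
Difference: 1001 − 30 = 971.

971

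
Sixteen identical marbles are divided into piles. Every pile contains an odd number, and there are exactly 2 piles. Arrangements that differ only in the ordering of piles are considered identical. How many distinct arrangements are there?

4

Listing the qualifying partitions of 16:
1+15
3+13
5+11
7+9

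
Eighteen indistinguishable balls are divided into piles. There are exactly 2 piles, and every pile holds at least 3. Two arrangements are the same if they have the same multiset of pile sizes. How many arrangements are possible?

They are:
15+3
14+4
13+5
12+6
11+7
10+8
9+9

7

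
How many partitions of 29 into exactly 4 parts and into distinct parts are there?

Direct enumeration gives 94 partitions.

94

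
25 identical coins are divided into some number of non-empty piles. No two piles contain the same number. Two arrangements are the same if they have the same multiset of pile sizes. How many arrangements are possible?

Counting exhaustively, 142 partitions satisfy the conditions.

142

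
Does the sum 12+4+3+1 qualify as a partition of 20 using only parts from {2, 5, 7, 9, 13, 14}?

No

The parts sum to 20, and the condition 'each summand belongs to {2, 5, 7, 9, 13, 14}' is violated.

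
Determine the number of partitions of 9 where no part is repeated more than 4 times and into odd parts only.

The partitions of 9 that satisfy the conditions:
9
7, 1, 1
5, 3, 1
5, 1, 1, 1, 1
3, 3, 3
3, 3, 1, 1, 1

6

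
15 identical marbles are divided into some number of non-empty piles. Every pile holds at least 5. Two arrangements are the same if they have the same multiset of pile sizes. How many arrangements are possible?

5

Listing the qualifying partitions of 15:
15
10 + 5
9 + 6
8 + 7
5 + 5 + 5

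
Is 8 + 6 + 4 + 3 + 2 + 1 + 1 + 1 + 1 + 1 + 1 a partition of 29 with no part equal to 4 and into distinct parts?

The parts sum to 29, and the condition 'no summand equals 4' is violated.

No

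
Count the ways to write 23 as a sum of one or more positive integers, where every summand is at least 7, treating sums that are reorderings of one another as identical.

8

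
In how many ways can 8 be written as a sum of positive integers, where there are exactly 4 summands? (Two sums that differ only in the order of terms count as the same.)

5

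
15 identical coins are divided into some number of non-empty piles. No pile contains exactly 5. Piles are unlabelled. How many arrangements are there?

Enumerating by decreasing first part gives 134 partitions in all.

134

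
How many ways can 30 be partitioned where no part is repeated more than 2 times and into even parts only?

There are too many to list fully; the first 12 (by largest part) are:
30
28 + 2
26 + 4
26 + 2 + 2
24 + 6
24 + 4 + 2
22 + 8
22 + 6 + 2
22 + 4 + 4
22 + 4 + 2 + 2
20 + 10
20 + 8 + 2
…and 58 more, for 70 total.

70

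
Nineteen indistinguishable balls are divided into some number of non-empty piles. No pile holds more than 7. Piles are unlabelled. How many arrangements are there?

300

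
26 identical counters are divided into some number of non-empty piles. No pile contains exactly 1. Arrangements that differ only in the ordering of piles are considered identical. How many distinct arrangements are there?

Direct enumeration gives 478 partitions.

478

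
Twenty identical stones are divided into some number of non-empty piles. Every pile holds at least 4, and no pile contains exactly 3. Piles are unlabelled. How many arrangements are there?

24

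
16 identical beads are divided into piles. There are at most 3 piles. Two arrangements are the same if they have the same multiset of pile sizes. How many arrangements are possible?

There are too many to list fully; the first 12 (by largest part) are:
16
1,15
2,14
1,1,14
3,13
1,2,13
4,12
1,3,12
2,2,12
5,11
1,4,11
2,3,11
…and 18 more, for 30 total.

30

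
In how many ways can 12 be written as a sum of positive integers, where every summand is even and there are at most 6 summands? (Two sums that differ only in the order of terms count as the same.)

11

Listing the qualifying partitions of 12:
12
10, 2
8, 4
8, 2, 2
6, 6
6, 4, 2
6, 2, 2, 2
4, 4, 4
4, 4, 2, 2
4, 2, 2, 2, 2
2, 2, 2, 2, 2, 2
That's 11 in total.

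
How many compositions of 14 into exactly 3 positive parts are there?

Place 2 bars in the 13 internal gaps of a row of 14 dots: C(13,2) = 78.

78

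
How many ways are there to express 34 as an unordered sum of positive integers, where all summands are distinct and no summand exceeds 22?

457

A full systematic count gives 457.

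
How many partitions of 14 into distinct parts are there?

22

The partitions of 14 that satisfy the conditions:
14
1 + 13
2 + 12
3 + 11
1 + 2 + 11
4 + 10
1 + 3 + 10
5 + 9
1 + 4 + 9
2 + 3 + 9
6 + 8
1 + 5 + 8
2 + 4 + 8
1 + 2 + 3 + 8
1 + 6 + 7
2 + 5 + 7
3 + 4 + 7
1 + 2 + 4 + 7
3 + 5 + 6
1 + 2 + 5 + 6
1 + 3 + 4 + 6
2 + 3 + 4 + 5
That's 22 in total.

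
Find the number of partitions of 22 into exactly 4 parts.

There are 84 such partitions.

84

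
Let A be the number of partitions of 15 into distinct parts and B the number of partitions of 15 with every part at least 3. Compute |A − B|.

10

Partitions of 15 into distinct parts: 27.
Partitions of 15 with every part at least 3: 17.
|27 − 17| = 10.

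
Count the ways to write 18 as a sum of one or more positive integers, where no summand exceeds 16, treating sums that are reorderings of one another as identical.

383

Direct enumeration gives 383 partitions.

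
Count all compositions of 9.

256

The number of compositions of n is 2^(n−1); here 2^8 = 256.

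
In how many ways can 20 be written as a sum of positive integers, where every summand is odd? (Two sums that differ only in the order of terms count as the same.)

64

A partial list (first 12 by largest part):
1,19
3,17
1,1,1,17
5,15
1,1,3,15
1,1,1,1,1,15
7,13
1,1,5,13
1,3,3,13
1,1,1,1,3,13
1,1,1,1,1,1,1,13
9,11
…and 52 more, for 64 total.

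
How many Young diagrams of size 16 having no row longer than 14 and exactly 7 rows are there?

28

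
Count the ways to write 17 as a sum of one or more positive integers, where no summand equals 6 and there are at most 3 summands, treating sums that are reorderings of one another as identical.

There are too many to list fully; the first 12 (by largest part) are:
17
16+1
15+2
15+1+1
14+3
14+2+1
13+4
13+3+1
13+2+2
12+5
12+4+1
12+3+2
…and 15 more, for 27 total.

27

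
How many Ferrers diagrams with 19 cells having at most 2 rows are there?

They are:
19
18,1
17,2
16,3
15,4
14,5
13,6
12,7
11,8
10,9

10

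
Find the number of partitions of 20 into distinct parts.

64

There are too many to list fully; the first 12 (by largest part) are:
20
19, 1
18, 2
17, 3
17, 2, 1
16, 4
16, 3, 1
15, 5
15, 4, 1
15, 3, 2
14, 6
14, 5, 1
…and 52 more, for 64 total.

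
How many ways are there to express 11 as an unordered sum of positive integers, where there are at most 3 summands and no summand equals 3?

11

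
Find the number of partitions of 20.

627

Systematic enumeration (by largest part, then next-largest, …) yields 627.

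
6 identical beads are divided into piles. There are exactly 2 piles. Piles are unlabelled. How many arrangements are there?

Listing the qualifying partitions of 6:
5,1
4,2
3,3

3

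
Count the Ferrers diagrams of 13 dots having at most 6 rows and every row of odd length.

11

Listing the qualifying partitions of 13:
13
1 + 1 + 11
1 + 3 + 9
1 + 1 + 1 + 1 + 9
1 + 5 + 7
3 + 3 + 7
1 + 1 + 1 + 3 + 7
3 + 5 + 5
1 + 1 + 1 + 5 + 5
1 + 1 + 3 + 3 + 5
1 + 3 + 3 + 3 + 3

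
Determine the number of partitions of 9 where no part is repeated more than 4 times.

The partitions of 9 that satisfy the conditions:
9
8+1
7+2
7+1+1
6+3
6+2+1
6+1+1+1
5+4
5+3+1
5+2+2
5+2+1+1
5+1+1+1+1
4+4+1
4+3+2
4+3+1+1
4+2+2+1
4+2+1+1+1
3+3+3
3+3+2+1
3+3+1+1+1
3+2+2+2
3+2+2+1+1
3+2+1+1+1+1
2+2+2+2+1
2+2+2+1+1+1

25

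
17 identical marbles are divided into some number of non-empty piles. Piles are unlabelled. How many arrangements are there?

297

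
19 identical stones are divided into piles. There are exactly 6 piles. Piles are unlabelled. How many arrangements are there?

Enumerating by decreasing first part gives 71 partitions in all.

71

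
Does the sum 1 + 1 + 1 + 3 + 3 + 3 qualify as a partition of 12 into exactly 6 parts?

Yes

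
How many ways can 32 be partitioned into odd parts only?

390

Enumerating by decreasing first part gives 390 partitions in all.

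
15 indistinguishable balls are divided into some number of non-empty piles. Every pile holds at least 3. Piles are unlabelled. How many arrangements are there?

17

The partitions of 15 that satisfy the conditions:
15
12, 3
11, 4
10, 5
9, 6
9, 3, 3
8, 7
8, 4, 3
7, 5, 3
7, 4, 4
6, 6, 3
6, 5, 4
6, 3, 3, 3
5, 5, 5
5, 4, 3, 3
4, 4, 4, 3
3, 3, 3, 3, 3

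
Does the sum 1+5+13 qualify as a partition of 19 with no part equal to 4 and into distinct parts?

The parts sum to 19, and the condition 'no summand equals 4' holds; the condition 'all summands are distinct' holds.

Yes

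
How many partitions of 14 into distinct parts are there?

The partitions of 14 that satisfy the conditions:
14
13+1
12+2
11+3
11+2+1
10+4
10+3+1
9+5
9+4+1
9+3+2
8+6
8+5+1
8+4+2
8+3+2+1
7+6+1
7+5+2
7+4+3
7+4+2+1
6+5+3
6+5+2+1
6+4+3+1
5+4+3+2

22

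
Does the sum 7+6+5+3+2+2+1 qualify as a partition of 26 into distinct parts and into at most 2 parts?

No

The parts sum to 26, and the condition 'all summands are distinct' is violated.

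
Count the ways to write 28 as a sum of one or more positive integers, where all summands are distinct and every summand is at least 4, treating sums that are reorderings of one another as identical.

41

There are too many to list fully; the first 12 (by largest part) are:
28
24 + 4
23 + 5
22 + 6
21 + 7
20 + 8
19 + 9
19 + 5 + 4
18 + 10
18 + 6 + 4
17 + 11
17 + 7 + 4
…and 29 more, for 41 total.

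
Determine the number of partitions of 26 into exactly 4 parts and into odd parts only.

A partial list (first 12 by largest part):
23, 1, 1, 1
21, 3, 1, 1
19, 5, 1, 1
19, 3, 3, 1
17, 7, 1, 1
17, 5, 3, 1
17, 3, 3, 3
15, 9, 1, 1
15, 7, 3, 1
15, 5, 5, 1
15, 5, 3, 3
13, 11, 1, 1
…and 15 more, for 27 total.

27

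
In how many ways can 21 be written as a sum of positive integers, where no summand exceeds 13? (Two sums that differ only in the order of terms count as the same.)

A full systematic count gives 747.

747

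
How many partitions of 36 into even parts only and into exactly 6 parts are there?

58

A partial list (first 12 by largest part):
26, 2, 2, 2, 2, 2
24, 4, 2, 2, 2, 2
22, 6, 2, 2, 2, 2
22, 4, 4, 2, 2, 2
20, 8, 2, 2, 2, 2
20, 6, 4, 2, 2, 2
20, 4, 4, 4, 2, 2
18, 10, 2, 2, 2, 2
18, 8, 4, 2, 2, 2
18, 6, 6, 2, 2, 2
18, 6, 4, 4, 2, 2
18, 4, 4, 4, 4, 2
…and 46 more, for 58 total.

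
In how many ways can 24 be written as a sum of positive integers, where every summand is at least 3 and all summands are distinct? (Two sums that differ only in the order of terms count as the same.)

38

There are too many to list fully; the first 12 (by largest part) are:
24
21+3
20+4
19+5
18+6
17+7
17+4+3
16+8
16+5+3
15+9
15+6+3
15+5+4
…and 26 more, for 38 total.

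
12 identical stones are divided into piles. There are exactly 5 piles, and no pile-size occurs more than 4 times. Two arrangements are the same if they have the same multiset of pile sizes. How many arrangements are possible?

The partitions of 12 that satisfy the conditions:
8 + 1 + 1 + 1 + 1
7 + 2 + 1 + 1 + 1
6 + 3 + 1 + 1 + 1
6 + 2 + 2 + 1 + 1
5 + 4 + 1 + 1 + 1
5 + 3 + 2 + 1 + 1
5 + 2 + 2 + 2 + 1
4 + 4 + 2 + 1 + 1
4 + 3 + 3 + 1 + 1
4 + 3 + 2 + 2 + 1
4 + 2 + 2 + 2 + 2
3 + 3 + 3 + 2 + 1
3 + 3 + 2 + 2 + 2
Counting gives 13.

13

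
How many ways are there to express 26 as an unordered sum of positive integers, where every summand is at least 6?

Enumerating:
26
20+6
19+7
18+8
17+9
16+10
15+11
14+12
14+6+6
13+13
13+7+6
12+8+6
12+7+7
11+9+6
11+8+7
10+10+6
10+9+7
10+8+8
9+9+8
8+6+6+6
7+7+6+6

21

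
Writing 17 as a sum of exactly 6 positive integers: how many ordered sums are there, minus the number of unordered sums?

Compositions: C(16,5) = 4368.
Partitions of 17 into exactly 6 parts: 44.
Difference: 4368 − 44 = 4324.

4324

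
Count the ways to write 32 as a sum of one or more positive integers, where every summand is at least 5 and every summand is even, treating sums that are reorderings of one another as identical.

Listing the qualifying partitions of 32:
32
26 + 6
24 + 8
22 + 10
20 + 12
20 + 6 + 6
18 + 14
18 + 8 + 6
16 + 16
16 + 10 + 6
16 + 8 + 8
14 + 12 + 6
14 + 10 + 8
14 + 6 + 6 + 6
12 + 12 + 8
12 + 10 + 10
12 + 8 + 6 + 6
10 + 10 + 6 + 6
10 + 8 + 8 + 6
8 + 8 + 8 + 8
8 + 6 + 6 + 6 + 6

21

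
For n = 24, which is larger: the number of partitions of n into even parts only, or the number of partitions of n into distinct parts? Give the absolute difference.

45

Partitions of 24 into even parts only: 77.
Partitions of 24 into distinct parts: 122.
|77 − 122| = 45.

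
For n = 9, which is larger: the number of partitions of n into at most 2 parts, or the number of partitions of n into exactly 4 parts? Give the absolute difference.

1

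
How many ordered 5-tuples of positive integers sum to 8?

By stars and bars with positive parts, the count is C(7,4) = 35.

35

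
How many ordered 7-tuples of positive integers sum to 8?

7

A composition of 8 into 7 positive parts is chosen by placing 6 dividers among the 7 gaps between 8 units: C(7,6) = 7.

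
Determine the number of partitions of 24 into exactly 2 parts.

Enumerating:
23+1
22+2
21+3
20+4
19+5
18+6
17+7
16+8
15+9
14+10
13+11
12+12

12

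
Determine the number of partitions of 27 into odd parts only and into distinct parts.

14

They are:
27
23,3,1
21,5,1
19,7,1
19,5,3
17,9,1
17,7,3
15,11,1
15,9,3
15,7,5
13,11,3
13,9,5
11,9,7
11,7,5,3,1
Counting gives 14.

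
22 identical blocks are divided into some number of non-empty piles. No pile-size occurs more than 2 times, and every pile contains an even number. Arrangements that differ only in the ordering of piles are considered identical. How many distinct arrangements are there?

27

A partial list (first 12 by largest part):
22
20,2
18,4
18,2,2
16,6
16,4,2
14,8
14,6,2
14,4,4
14,4,2,2
12,10
12,8,2
…and 15 more, for 27 total.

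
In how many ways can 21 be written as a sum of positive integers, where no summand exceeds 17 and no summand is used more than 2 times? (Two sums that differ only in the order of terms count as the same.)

237

Enumerating by decreasing first part gives 237 partitions in all.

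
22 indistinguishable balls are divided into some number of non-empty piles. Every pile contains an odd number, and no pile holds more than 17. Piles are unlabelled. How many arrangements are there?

Direct enumeration gives 86 partitions.

86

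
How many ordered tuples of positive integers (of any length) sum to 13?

4096

Each of the 12 gaps between 13 units is either a break or not: 2^12 = 4096.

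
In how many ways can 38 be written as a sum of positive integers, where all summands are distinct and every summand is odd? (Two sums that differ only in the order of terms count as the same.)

37

There are too many to list fully; the first 12 (by largest part) are:
37, 1
35, 3
33, 5
31, 7
29, 9
29, 5, 3, 1
27, 11
27, 7, 3, 1
25, 13
25, 9, 3, 1
25, 7, 5, 1
23, 15
…and 25 more, for 37 total.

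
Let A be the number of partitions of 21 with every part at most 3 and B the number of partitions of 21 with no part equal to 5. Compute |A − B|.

513

Partitions of 21 with every part at most 3: 48.
Partitions of 21 with no part equal to 5: 561.
|48 − 561| = 513.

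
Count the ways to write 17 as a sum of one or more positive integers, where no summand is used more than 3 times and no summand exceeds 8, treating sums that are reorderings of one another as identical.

112

A full systematic count gives 112.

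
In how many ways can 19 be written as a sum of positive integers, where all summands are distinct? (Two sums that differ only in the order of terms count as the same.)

There are too many to list fully; the first 12 (by largest part) are:
19
18+1
17+2
16+3
16+2+1
15+4
15+3+1
14+5
14+4+1
14+3+2
13+6
13+5+1
…and 42 more, for 54 total.

54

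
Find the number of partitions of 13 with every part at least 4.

5

The partitions of 13 that satisfy the conditions:
13
9, 4
8, 5
7, 6
5, 4, 4
That's 5 in total.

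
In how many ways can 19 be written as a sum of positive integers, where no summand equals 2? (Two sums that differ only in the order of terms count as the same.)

Direct enumeration gives 193 partitions.

193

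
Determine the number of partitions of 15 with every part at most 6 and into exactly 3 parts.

3

Enumerating:
3, 6, 6
4, 5, 6
5, 5, 5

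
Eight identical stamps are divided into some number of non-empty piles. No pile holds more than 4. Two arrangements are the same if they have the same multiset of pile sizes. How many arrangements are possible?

They are:
4+4
4+3+1
4+2+2
4+2+1+1
4+1+1+1+1
3+3+2
3+3+1+1
3+2+2+1
3+2+1+1+1
3+1+1+1+1+1
2+2+2+2
2+2+2+1+1
2+2+1+1+1+1
2+1+1+1+1+1+1
1+1+1+1+1+1+1+1

15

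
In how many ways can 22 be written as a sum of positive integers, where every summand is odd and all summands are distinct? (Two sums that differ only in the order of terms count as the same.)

Enumerating:
21+1
19+3
17+5
15+7
13+9
13+5+3+1
11+7+3+1
9+7+5+1

8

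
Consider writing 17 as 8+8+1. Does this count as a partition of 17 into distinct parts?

The parts sum to 17, and the condition 'all summands are distinct' is violated.

No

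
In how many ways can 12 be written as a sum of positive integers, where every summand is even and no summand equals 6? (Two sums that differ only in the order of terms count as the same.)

8

Listing the qualifying partitions of 12:
12
10 + 2
8 + 4
8 + 2 + 2
4 + 4 + 4
4 + 4 + 2 + 2
4 + 2 + 2 + 2 + 2
2 + 2 + 2 + 2 + 2 + 2
Counting gives 8.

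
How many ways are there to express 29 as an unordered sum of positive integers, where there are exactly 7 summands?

A full systematic count gives 522.

522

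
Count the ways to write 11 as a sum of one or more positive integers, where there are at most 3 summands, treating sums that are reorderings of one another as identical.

16

The partitions of 11 that satisfy the conditions:
11
10 + 1
9 + 2
9 + 1 + 1
8 + 3
8 + 2 + 1
7 + 4
7 + 3 + 1
7 + 2 + 2
6 + 5
6 + 4 + 1
6 + 3 + 2
5 + 5 + 1
5 + 4 + 2
5 + 3 + 3
4 + 4 + 3
Counting gives 16.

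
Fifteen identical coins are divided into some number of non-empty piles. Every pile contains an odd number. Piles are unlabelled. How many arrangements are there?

A partial list (first 12 by largest part):
15
1, 1, 13
1, 3, 11
1, 1, 1, 1, 11
1, 5, 9
3, 3, 9
1, 1, 1, 3, 9
1, 1, 1, 1, 1, 1, 9
1, 7, 7
3, 5, 7
1, 1, 1, 5, 7
1, 1, 3, 3, 7
…and 15 more, for 27 total.

27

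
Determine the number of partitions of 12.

Enumerating by decreasing first part gives 77 partitions in all.

77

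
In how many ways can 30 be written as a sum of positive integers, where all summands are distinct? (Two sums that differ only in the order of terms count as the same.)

296

A full systematic count gives 296.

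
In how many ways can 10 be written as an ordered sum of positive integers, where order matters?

512

Each of the 9 gaps between 10 units is either a break or not: 2^9 = 512.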